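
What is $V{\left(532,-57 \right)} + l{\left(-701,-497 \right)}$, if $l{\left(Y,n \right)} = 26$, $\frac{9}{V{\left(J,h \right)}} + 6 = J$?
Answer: $\frac{13685}{526} \approx 26.017$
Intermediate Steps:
$V{\left(J,h \right)} = \frac{9}{-6 + J}$
$V{\left(532,-57 \right)} + l{\left(-701,-497 \right)} = \frac{9}{-6 + 532} + 26 = \frac{9}{526} + 26 = \frac{13685}{526}$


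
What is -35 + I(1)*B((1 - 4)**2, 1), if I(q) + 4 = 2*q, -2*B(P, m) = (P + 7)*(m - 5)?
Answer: -99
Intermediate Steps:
B(P, m) = -(-5 + m)*(7 + P)/2 (B(P, m) = -(P + 7)*(m - 5)/2 = -(7 + P)*(-5 + m)/2 = -(-5 + m)*(7 + P)/2)
I(q) = -4 + 2*q
-35 + I(1)*B((1 - 4)**2, 1) = -35 + (-4 + 2*1)*(35/2 - 7/2*1 + 5*(1 - 4)**2/2 - 1/2*(1 - 4)**2*1) = -35 + (-4 + 2)*(35/2 - 7/2 + (5/2)*(-3)**2 - 1/2*(-3)**2*1) = -35 - 2*(35/2 - 7/2 + (5/2)*9 - 1/2*9*1) = -35 - 2*(35/2 - 7/2 + 45/2 - 9/2) = -35 - 2*32 = -35 - 64 = -99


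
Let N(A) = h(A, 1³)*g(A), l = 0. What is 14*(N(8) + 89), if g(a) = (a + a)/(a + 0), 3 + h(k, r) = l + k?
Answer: 1386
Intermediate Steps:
h(k, r) = -3 + k (h(k, r) = -3 + (0 + k) = -3 + k)
g(a) = 2 (g(a) = (2*a)/a = 2)
N(A) = -6 + 2*A (N(A) = (-3 + A)*2 = -6 + 2*A)
14*(N(8) + 89) = 14*((-6 + 2*8) + 89) = 14*((-6 + 16) + 89) = 14*(10 + 89) = 14*99 = 1386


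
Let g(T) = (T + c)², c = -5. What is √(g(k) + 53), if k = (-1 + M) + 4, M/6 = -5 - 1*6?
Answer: √4677 ≈ 68.389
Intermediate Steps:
M = -66 (M = 6*(-5 - 1*6) = 6*(-5 - 6) = 6*(-11) = -66)
k = -63 (k = (-1 - 66) + 4 = -67 + 4 = -63)
g(T) = (-5 + T)² (g(T) = (T - 5)² = (-5 + T)²)
√(g(k) + 53) = √((-5 - 63)² + 53) = √((-68)² + 53) = √(4624 + 53) = √4677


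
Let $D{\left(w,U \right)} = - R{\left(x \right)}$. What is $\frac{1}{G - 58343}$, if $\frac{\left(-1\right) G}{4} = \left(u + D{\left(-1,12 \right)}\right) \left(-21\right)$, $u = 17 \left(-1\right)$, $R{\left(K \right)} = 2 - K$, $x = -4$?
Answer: $- \frac{1}{60275} \approx -1.6591 \cdot 10^{-5}$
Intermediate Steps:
$u = -17$
$D{\left(w,U \right)} = -6$ ($D{\left(w,U \right)} = - (2 - -4) = - (2 + 4) = \left(-1\right) 6 = -6$)
$G = -1932$ ($G = - 4 \left(-17 - 6\right) \left(-21\right) = - 4 \left(\left(-23\right) \left(-21\right)\right) = \left(-4\right) 483 = -1932$)
$\frac{1}{G - 58343} = \frac{1}{-1932 - 58343} = \frac{1}{-60275} = - \frac{1}{60275}$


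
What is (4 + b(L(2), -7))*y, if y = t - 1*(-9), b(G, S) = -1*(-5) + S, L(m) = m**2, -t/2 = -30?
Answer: 138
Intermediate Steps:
t = 60 (t = -2*(-30) = 60)
b(G, S) = 5 + S
y = 69 (y = 60 - 1*(-9) = 60 + 9 = 69)
(4 + b(L(2), -7))*y = (4 + (5 - 7))*69 = (4 - 2)*69 = 2*69 = 138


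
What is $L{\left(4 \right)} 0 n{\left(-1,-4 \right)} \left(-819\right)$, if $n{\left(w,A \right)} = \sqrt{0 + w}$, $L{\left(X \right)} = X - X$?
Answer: $0$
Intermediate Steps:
$L{\left(X \right)} = 0$
$n{\left(w,A \right)} = \sqrt{w}$
$L{\left(4 \right)} 0 n{\left(-1,-4 \right)} \left(-819\right) = 0 \cdot 0 \sqrt{-1} \left(-819\right) = 0 i \left(-819\right) = 0 \left(-819\right) = 0$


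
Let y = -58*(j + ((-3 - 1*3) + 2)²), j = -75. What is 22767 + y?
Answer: 26189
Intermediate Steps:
y = 3422 (y = -58*(-75 + ((-3 - 1*3) + 2)²) = -58*(-75 + ((-3 - 3) + 2)²) = -58*(-75 + (-6 + 2)²) = -58*(-75 + (-4)²) = -58*(-75 + 16) = -58*(-59) = 3422)
22767 + y = 22767 + 3422 = 26189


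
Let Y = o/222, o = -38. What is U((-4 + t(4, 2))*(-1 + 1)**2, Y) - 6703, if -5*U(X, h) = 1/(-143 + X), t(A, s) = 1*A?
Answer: -4792644/715 ≈ -6703.0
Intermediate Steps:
t(A, s) = A
Y = -19/111 (Y = -38/222 = -38*1/222 = -19/111 ≈ -0.17117)
U(X, h) = -1/(5*(-143 + X))
U((-4 + t(4, 2))*(-1 + 1)**2, Y) - 6703 = -1/(-715 + 5*((-4 + 4)*(-1 + 1)**2)) - 6703 = -1/(-715 + 5*(0*0**2)) - 6703 = -1/(-715 + 5*(0*0)) - 6703 = -1/(-715 + 5*0) - 6703 = -1/(-715 + 0) - 6703 = -1/(-715) - 6703 = -1*(-1/715) - 6703 = 1/715 - 6703 = -4792644/715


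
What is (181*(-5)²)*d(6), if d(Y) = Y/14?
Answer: 13575/7 ≈ 1939.3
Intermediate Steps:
d(Y) = Y/14 (d(Y) = Y*(1/14) = Y/14)
(181*(-5)²)*d(6) = (181*(-5)²)*((1/14)*6) = (181*25)*(3/7) = 4525*(3/7) = 13575/7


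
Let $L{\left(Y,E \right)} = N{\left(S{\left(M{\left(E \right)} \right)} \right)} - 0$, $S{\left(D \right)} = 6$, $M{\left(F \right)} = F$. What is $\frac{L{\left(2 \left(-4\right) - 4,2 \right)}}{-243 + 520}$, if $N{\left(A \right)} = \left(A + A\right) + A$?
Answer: $\frac{18}{277} \approx 0.064982$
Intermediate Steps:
$N{\left(A \right)} = 3 A$ ($N{\left(A \right)} = 2 A + A = 3 A$)
$L{\left(Y,E \right)} = 18$ ($L{\left(Y,E \right)} = 3 \cdot 6 - 0 = 18 + 0 = 18$)
$\frac{L{\left(2 \left(-4\right) - 4,2 \right)}}{-243 + 520} = \frac{1}{-243 + 520} \cdot 18 = \frac{1}{277} \cdot 18 = \frac{18}{277}$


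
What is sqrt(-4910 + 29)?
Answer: I*sqrt(4881) ≈ 69.864*I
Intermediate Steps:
sqrt(-4910 + 29) = sqrt(-4881) = I*sqrt(4881)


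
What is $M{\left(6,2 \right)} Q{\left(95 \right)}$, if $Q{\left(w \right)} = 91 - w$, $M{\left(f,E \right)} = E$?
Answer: $-8$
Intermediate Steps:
$M{\left(6,2 \right)} Q{\left(95 \right)} = 2 \left(91 - 95\right) = 2 \left(-4\right) = -8$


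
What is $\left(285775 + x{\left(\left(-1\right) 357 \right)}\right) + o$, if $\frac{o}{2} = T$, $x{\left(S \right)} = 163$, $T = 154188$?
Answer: $594314$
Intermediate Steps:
$o = 308376$ ($o = 2 \cdot 154188 = 308376$)
$\left(285775 + x{\left(\left(-1\right) 357 \right)}\right) + o = \left(285775 + 163\right) + 308376 = 285938 + 308376 = 594314$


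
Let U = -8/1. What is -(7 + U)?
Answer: 1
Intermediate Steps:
U = -8 (U = -8*1 = -8)
-(7 + U) = -(7 - 8) = -1*(-1) = 1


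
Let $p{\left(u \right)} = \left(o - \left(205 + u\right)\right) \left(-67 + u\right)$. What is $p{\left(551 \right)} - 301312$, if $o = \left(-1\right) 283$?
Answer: $-804188$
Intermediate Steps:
$o = -283$
$p{\left(u \right)} = \left(-488 - u\right) \left(-67 + u\right)$ ($p{\left(u \right)} = \left(-283 - \left(205 + u\right)\right) \left(-67 + u\right) = \left(-488 - u\right) \left(-67 + u\right)$)
$p{\left(551 \right)} - 301312 = \left(32696 - 551^{2} - 231971\right) - 301312 = \left(32696 - 303601 - 231971\right) - 301312 = -502876 - 301312 = -804188$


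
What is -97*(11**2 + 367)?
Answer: -47336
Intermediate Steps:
-97*(11**2 + 367) = -97*(121 + 367) = -97*488 = -47336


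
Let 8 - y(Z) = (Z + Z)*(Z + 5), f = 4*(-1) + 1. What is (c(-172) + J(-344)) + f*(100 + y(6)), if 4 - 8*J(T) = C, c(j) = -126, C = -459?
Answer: 31/8 ≈ 3.8750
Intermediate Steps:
J(T) = 463/8 (J(T) = 1/2 - 1/8*(-459) = 1/2 + 459/8 = 463/8)
f = -3 (f = -4 + 1 = -3)
y(Z) = 8 - 2*Z*(5 + Z) (y(Z) = 8 - (Z + Z)*(Z + 5) = 8 - 2*Z*(5 + Z))
(c(-172) + J(-344)) + f*(100 + y(6)) = (-126 + 463/8) - 3*(100 + (8 - 10*6 - 2*6**2)) = -545/8 - 3*(100 + (8 - 60 - 2*36)) = -545/8 - 3*(100 + (8 - 60 - 72)) = -545/8 - 3*(100 - 124) = -545/8 - 3*(-24) = -545/8 + 72 = 31/8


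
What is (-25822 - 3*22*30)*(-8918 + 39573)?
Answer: -852270310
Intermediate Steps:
(-25822 - 3*22*30)*(-8918 + 39573) = (-25822 - 66*30)*30655 = (-25822 - 1980)*30655 = -27802*30655 = -852270310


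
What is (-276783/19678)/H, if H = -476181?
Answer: 92261/3123429906 ≈ 2.9538e-5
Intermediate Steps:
(-276783/19678)/H = -276783/19678/(-476181) = -276783/19678*(-1/476181) = 92261/3123429906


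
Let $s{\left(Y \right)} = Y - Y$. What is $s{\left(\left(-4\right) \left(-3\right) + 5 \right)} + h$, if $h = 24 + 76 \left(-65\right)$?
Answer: $-4916$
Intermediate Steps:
$h = -4916$ ($h = 24 - 4940 = -4916$)
$s{\left(Y \right)} = 0$
$s{\left(\left(-4\right) \left(-3\right) + 5 \right)} + h = 0 - 4916 = -4916$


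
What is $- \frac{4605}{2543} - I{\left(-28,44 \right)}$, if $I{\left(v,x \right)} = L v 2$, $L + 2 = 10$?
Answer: $\frac{1134659}{2543} \approx 446.19$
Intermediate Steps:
$L = 8$ ($L = -2 + 10 = 8$)
$I{\left(v,x \right)} = 16 v$ ($I{\left(v,x \right)} = 8 v 2 = 8 \cdot 2 v = 16 v$)
$- \frac{4605}{2543} - I{\left(-28,44 \right)} = - \frac{4605}{2543} - 16 \left(-28\right) = \left(-4605\right) \frac{1}{2543} - -448 = - \frac{4605}{2543} + 448 = \frac{1134659}{2543}$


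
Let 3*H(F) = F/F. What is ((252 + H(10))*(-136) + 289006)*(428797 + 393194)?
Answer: 209351791802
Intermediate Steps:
H(F) = 1/3 (H(F) = (F/F)/3 = (1/3)*1 = 1/3)
((252 + H(10))*(-136) + 289006)*(428797 + 393194) = ((252 + 1/3)*(-136) + 289006)*(428797 + 393194) = ((757/3)*(-136) + 289006)*821991 = (-102952/3 + 289006)*821991 = (764066/3)*821991 = 209351791802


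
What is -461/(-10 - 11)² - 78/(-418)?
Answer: -79150/92169 ≈ -0.85875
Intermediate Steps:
-461/(-10 - 11)² - 78/(-418) = -461/((-21)²) - 78*(-1/418) = -461/441 + 39/209 = -79150/92169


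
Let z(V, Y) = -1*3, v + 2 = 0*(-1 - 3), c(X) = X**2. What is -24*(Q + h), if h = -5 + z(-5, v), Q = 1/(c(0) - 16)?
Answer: 387/2 ≈ 193.50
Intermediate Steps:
v = -2 (v = -2 + 0*(-1 - 3) = -2 + 0*(-4) = -2 + 0 = -2)
Q = -1/16 (Q = 1/(0**2 - 16) = 1/(0 - 16) = 1/(-16) = -1/16 ≈ -0.062500)
z(V, Y) = -3
h = -8 (h = -5 - 3 = -8)
-24*(Q + h) = -24*(-1/16 - 8) = -24*(-129/16) = 387/2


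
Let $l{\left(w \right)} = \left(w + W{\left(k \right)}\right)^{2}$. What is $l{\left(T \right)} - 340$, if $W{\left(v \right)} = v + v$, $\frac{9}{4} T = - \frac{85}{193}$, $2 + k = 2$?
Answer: $- \frac{1025721860}{3017169} \approx -339.96$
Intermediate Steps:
$k = 0$ ($k = -2 + 2 = 0$)
$T = - \frac{340}{1737}$ ($T = \frac{4 \left(- \frac{85}{193}\right)}{9} = \frac{4 \left(\left(-85\right) \frac{1}{193}\right)}{9} = \frac{4}{9} \left(- \frac{85}{193}\right) = - \frac{340}{1737} \approx -0.19574$)
$W{\left(v \right)} = 2 v$
$l{\left(w \right)} = w^{2}$ ($l{\left(w \right)} = \left(w + 2 \cdot 0\right)^{2} = \left(w + 0\right)^{2} = w^{2}$)
$l{\left(T \right)} - 340 = \left(- \frac{340}{1737}\right)^{2} - 340 = \frac{115600}{3017169} - 340 = - \frac{1025721860}{3017169}$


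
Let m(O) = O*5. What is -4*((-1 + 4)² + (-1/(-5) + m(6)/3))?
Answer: -384/5 ≈ -76.800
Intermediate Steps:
m(O) = 5*O
-4*((-1 + 4)² + (-1/(-5) + m(6)/3)) = -4*((-1 + 4)² + (-1/(-5) + (5*6)/3)) = -4*(3² + (-1*(-⅕) + 30*(⅓))) = -4*(9 + (⅕ + 10)) = -4*(9 + 51/5) = -4*96/5 = -384/5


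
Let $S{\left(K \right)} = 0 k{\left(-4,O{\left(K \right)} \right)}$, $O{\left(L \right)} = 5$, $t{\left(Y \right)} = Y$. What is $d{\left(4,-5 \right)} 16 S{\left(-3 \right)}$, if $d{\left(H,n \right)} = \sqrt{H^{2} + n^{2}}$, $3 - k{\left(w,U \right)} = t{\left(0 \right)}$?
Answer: $0$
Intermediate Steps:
$k{\left(w,U \right)} = 3$ ($k{\left(w,U \right)} = 3 - 0 = 3 + 0 = 3$)
$S{\left(K \right)} = 0$ ($S{\left(K \right)} = 0 \cdot 3 = 0$)
$d{\left(4,-5 \right)} 16 S{\left(-3 \right)} = \sqrt{4^{2} + \left(-5\right)^{2}} \cdot 16 \cdot 0 = \sqrt{16 + 25} \cdot 16 \cdot 0 = \sqrt{41} \cdot 16 \cdot 0 = 16 \sqrt{41} \cdot 0 = 0$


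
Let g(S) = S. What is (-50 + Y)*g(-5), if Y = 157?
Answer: -535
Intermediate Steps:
(-50 + Y)*g(-5) = (-50 + 157)*(-5) = 107*(-5) = -535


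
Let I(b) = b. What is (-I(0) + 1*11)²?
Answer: 121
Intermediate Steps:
(-I(0) + 1*11)² = (-1*0 + 1*11)² = (0 + 11)² = 11² = 121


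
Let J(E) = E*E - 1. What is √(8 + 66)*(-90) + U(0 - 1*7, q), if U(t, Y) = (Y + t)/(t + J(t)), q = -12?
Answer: -19/41 - 90*√74 ≈ -774.67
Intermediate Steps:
J(E) = -1 + E² (J(E) = E² - 1 = -1 + E²)
U(t, Y) = (Y + t)/(-1 + t + t²) (U(t, Y) = (Y + t)/(t + (-1 + t²)) = (Y + t)/(-1 + t + t²))
√(8 + 66)*(-90) + U(0 - 1*7, q) = √(8 + 66)*(-90) + (-12 + (0 - 1*7))/(-1 + (0 - 1*7) + (0 - 1*7)²) = √74*(-90) + (-12 + (0 - 7))/(-1 + (0 - 7) + (0 - 7)²) = -90*√74 + (-12 - 7)/(-1 - 7 + (-7)²) = -90*√74 - 19/(-1 - 7 + 49) = -90*√74 - 19/41 = -19/41 - 90*√74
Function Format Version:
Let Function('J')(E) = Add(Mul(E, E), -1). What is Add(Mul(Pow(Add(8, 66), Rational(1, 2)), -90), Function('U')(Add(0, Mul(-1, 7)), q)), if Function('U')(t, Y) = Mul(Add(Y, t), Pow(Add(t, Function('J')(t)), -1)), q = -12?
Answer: Add(Rational(-19, 41), Mul(-90, Pow(74, Rational(1, 2)))) ≈ -774.67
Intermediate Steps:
Function('J')(E) = Add(-1, Pow(E, 2)) (Function('J')(E) = Add(Pow(E, 2), -1) = Add(-1, Pow(E, 2)))
Function('U')(t, Y) = Mul(Pow(Add(-1, t, Pow(t, 2)), -1), Add(Y, t)) (Function('U')(t, Y) = Mul(Add(Y, t), Pow(Add(t, Add(-1, Pow(t, 2))), -1)) = Mul(Add(Y, t), Pow(Add(-1, t, Pow(t, 2)), -1)) = Mul(Pow(Add(-1, t, Pow(t, 2)), -1), Add(Y, t)))
Add(Mul(Pow(Add(8, 66), Rational(1, 2)), -90), Function('U')(Add(0, Mul(-1, 7)), q)) = Add(Mul(Pow(Add(8, 66), Rational(1, 2)), -90), Mul(Pow(Add(-1, Add(0, Mul(-1, 7)), Pow(Add(0, Mul(-1, 7)), 2)), -1), Add(-12, Add(0, Mul(-1, 7))))) = Add(Mul(Pow(74, Rational(1, 2)), -90), Mul(Pow(Add(-1, Add(0, -7), Pow(Add(0, -7), 2)), -1), Add(-12, Add(0, -7)))) = Add(Mul(-90, Pow(74, Rational(1, 2))), Mul(Pow(Add(-1, -7, Pow(-7, 2)), -1), Add(-12, -7))) = Add(Mul(-90, Pow(74, Rational(1, 2))), Mul(Pow(Add(-1, -7, 49), -1), -19)) = Add(Mul(-90, Pow(74, Rational(1, 2))), Mul(Pow(41, -1), -19)) = Add(Mul(-90, Pow(74, Rational(1, 2))), Mul(Rational(1, 41), -19)) = Add(Mul(-90, Pow(74, Rational(1, 2))), Rational(-19, 41)) = Add(Rational(-19, 41), Mul(-90, Pow(74, Rational(1, 2))))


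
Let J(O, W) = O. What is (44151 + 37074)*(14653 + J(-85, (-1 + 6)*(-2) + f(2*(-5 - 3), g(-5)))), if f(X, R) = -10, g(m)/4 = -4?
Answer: 1183285800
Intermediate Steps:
g(m) = -16 (g(m) = 4*(-4) = -16)
(44151 + 37074)*(14653 + J(-85, (-1 + 6)*(-2) + f(2*(-5 - 3), g(-5)))) = (44151 + 37074)*(14653 - 85) = 81225*14568 = 1183285800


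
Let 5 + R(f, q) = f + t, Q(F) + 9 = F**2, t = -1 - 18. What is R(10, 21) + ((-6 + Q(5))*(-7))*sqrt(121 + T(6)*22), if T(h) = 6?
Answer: -14 - 70*sqrt(253) ≈ -1127.4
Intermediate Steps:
t = -19
Q(F) = -9 + F**2
R(f, q) = -24 + f (R(f, q) = -5 + (f - 19) = -5 + (-19 + f) = -24 + f)
R(10, 21) + ((-6 + Q(5))*(-7))*sqrt(121 + T(6)*22) = (-24 + 10) + ((-6 + (-9 + 5**2))*(-7))*sqrt(121 + 6*22) = -14 + ((-6 + (-9 + 25))*(-7))*sqrt(121 + 132) = -14 + ((-6 + 16)*(-7))*sqrt(253) = -14 + (10*(-7))*sqrt(253) = -14 - 70*sqrt(253)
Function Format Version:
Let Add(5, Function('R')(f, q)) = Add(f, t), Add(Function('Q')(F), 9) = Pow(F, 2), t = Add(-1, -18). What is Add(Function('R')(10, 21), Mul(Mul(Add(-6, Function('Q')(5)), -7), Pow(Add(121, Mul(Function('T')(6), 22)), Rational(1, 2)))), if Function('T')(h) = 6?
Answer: Add(-14, Mul(-70, Pow(253, Rational(1, 2)))) ≈ -1127.4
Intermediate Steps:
t = -19
Function('Q')(F) = Add(-9, Pow(F, 2))
Function('R')(f, q) = Add(-24, f) (Function('R')(f, q) = Add(-5, Add(f, -19)) = Add(-5, Add(-19, f)) = Add(-24, f))
Add(Function('R')(10, 21), Mul(Mul(Add(-6, Function('Q')(5)), -7), Pow(Add(121, Mul(Function('T')(6), 22)), Rational(1, 2)))) = Add(Add(-24, 10), Mul(Mul(Add(-6, Add(-9, Pow(5, 2))), -7), Pow(Add(121, Mul(6, 22)), Rational(1, 2)))) = Add(-14, Mul(Mul(Add(-6, Add(-9, 25)), -7), Pow(Add(121, 132), Rational(1, 2)))) = Add(-14, Mul(Mul(Add(-6, 16), -7), Pow(253, Rational(1, 2)))) = Add(-14, Mul(Mul(10, -7), Pow(253, Rational(1, 2)))) = Add(-14, Mul(-70, Pow(253, Rational(1, 2))))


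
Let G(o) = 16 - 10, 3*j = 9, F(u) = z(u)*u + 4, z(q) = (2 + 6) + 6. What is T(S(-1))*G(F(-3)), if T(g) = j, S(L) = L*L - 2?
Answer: 18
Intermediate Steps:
z(q) = 14 (z(q) = 8 + 6 = 14)
S(L) = -2 + L**2 (S(L) = L**2 - 2 = -2 + L**2)
F(u) = 4 + 14*u (F(u) = 14*u + 4 = 4 + 14*u)
j = 3 (j = (1/3)*9 = 3)
T(g) = 3
G(o) = 6
T(S(-1))*G(F(-3)) = 3*6 = 18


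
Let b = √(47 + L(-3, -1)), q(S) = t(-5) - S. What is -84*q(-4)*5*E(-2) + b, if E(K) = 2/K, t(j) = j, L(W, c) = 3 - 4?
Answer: -420 + √46 ≈ -413.22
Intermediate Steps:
L(W, c) = -1
q(S) = -5 - S
b = √46 (b = √(47 - 1) = √46 ≈ 6.7823)
-84*q(-4)*5*E(-2) + b = -84*(-5 - 1*(-4))*5*2/(-2) + √46 = -84*(-5 + 4)*5*2*(-½) + √46 = -84*(-1*5)*(-1) + √46 = -(-420)*(-1) + √46 = -84*5 + √46 = -420 + √46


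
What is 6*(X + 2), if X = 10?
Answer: 72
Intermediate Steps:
6*(X + 2) = 6*(10 + 2) = 6*12 = 72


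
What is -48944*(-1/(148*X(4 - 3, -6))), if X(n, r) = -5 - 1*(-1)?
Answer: -3059/37 ≈ -82.676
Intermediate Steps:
X(n, r) = -4 (X(n, r) = -5 + 1 = -4)
-48944*(-1/(148*X(4 - 3, -6))) = -48944/((-4*(-148))) = -48944/592 = -48944*1/592 = -3059/37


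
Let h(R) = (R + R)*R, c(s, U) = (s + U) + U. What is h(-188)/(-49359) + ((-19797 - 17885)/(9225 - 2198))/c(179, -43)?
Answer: -16018443802/10752216483 ≈ -1.4898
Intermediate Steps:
c(s, U) = s + 2*U (c(s, U) = (U + s) + U = s + 2*U)
h(R) = 2*R**2 (h(R) = (2*R)*R = 2*R**2)
h(-188)/(-49359) + ((-19797 - 17885)/(9225 - 2198))/c(179, -43) = (2*(-188)**2)/(-49359) + ((-19797 - 17885)/(9225 - 2198))/(179 + 2*(-43)) = (2*35344)*(-1/49359) + (-37682/7027)/(179 - 86) = 70688*(-1/49359) - 37682*1/7027/93 = -70688/49359 - 37682/7027*1/93 = -70688/49359 - 37682/653511 = -16018443802/10752216483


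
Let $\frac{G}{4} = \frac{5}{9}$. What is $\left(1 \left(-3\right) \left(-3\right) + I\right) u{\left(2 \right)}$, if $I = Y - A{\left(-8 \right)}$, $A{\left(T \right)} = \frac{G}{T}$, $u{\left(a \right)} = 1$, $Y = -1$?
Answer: $\frac{149}{18} \approx 8.2778$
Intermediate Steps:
$G = \frac{20}{9}$ ($G = 4 \cdot \frac{5}{9} = \frac{20}{9} \approx 2.2222$)
$A{\left(T \right)} = \frac{20}{9 T}$
$I = - \frac{13}{18}$ ($I = -1 - \frac{20}{9 \left(-8\right)} = -1 - \frac{20}{9} \left(- \frac{1}{8}\right) = -1 - - \frac{5}{18} = -1 + \frac{5}{18} = - \frac{13}{18} \approx -0.72222$)
$\left(1 \left(-3\right) \left(-3\right) + I\right) u{\left(2 \right)} = \left(1 \left(-3\right) \left(-3\right) - \frac{13}{18}\right) 1 = \left(\left(-3\right) \left(-3\right) - \frac{13}{18}\right) 1 = \left(9 - \frac{13}{18}\right) 1 = \frac{149}{18} \cdot 1 = \frac{149}{18}$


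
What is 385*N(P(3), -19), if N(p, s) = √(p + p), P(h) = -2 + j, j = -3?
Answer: 385*I*√10 ≈ 1217.5*I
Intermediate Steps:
P(h) = -5 (P(h) = -2 - 3 = -5)
N(p, s) = √2*√p (N(p, s) = √(2*p) = √2*√p)
385*N(P(3), -19) = 385*(√2*√(-5)) = 385*(√2*(I*√5)) = 385*(I*√10) = 385*I*√10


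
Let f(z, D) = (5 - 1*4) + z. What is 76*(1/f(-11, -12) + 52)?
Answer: 19722/5 ≈ 3944.4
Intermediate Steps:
f(z, D) = 1 + z (f(z, D) = (5 - 4) + z = 1 + z)
76*(1/f(-11, -12) + 52) = 76*(1/(1 - 11) + 52) = 76*(1/(-10) + 52) = 76*(-⅒ + 52) = 76*(519/10) = 19722/5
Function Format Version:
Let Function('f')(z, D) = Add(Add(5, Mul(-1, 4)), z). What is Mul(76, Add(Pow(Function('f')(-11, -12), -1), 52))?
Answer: Rational(19722, 5) ≈ 3944.4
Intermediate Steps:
Function('f')(z, D) = Add(1, z) (Function('f')(z, D) = Add(Add(5, -4), z) = Add(1, z))
Mul(76, Add(Pow(Function('f')(-11, -12), -1), 52)) = Mul(76, Add(Pow(Add(1, -11), -1), 52)) = Mul(76, Add(Pow(-10, -1), 52)) = Mul(76, Add(Rational(-1, 10), 52)) = Mul(76, Rational(519, 10)) = Rational(19722, 5)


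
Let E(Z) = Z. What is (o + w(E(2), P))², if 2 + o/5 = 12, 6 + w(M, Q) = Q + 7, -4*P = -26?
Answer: 13225/4 ≈ 3306.3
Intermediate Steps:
P = 13/2 (P = -¼*(-26) = 13/2 ≈ 6.5000)
w(M, Q) = 1 + Q (w(M, Q) = -6 + (Q + 7) = -6 + (7 + Q) = 1 + Q)
o = 50 (o = -10 + 5*12 = -10 + 60 = 50)
(o + w(E(2), P))² = (50 + (1 + 13/2))² = (50 + 15/2)² = (115/2)² = 13225/4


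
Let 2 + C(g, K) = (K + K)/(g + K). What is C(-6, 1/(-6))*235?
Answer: -16920/37 ≈ -457.30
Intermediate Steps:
C(g, K) = -2 + 2*K/(K + g) (C(g, K) = -2 + (K + K)/(g + K) = -2 + (2*K)/(K + g) = -2 + 2*K/(K + g))
C(-6, 1/(-6))*235 = -2*(-6)/(1/(-6) - 6)*235 = -2*(-6)/(-⅙ - 6)*235 = -2*(-6)/(-37/6)*235 = -2*(-6)*(-6/37)*235 = -72/37*235 = -16920/37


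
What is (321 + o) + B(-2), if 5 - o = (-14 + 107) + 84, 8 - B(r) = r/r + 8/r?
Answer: 160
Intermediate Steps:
B(r) = 7 - 8/r (B(r) = 8 - (r/r + 8/r) = 8 - (1 + 8/r) = 8 + (-1 - 8/r) = 7 - 8/r)
o = -172 (o = 5 - ((-14 + 107) + 84) = 5 - (93 + 84) = 5 - 1*177 = 5 - 177 = -172)
(321 + o) + B(-2) = (321 - 172) + (7 - 8/(-2)) = 149 + (7 - 8*(-1/2)) = 149 + (7 + 4) = 149 + 11 = 160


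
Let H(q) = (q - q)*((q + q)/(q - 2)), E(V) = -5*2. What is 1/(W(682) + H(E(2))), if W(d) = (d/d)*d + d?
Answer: 1/1364 ≈ 0.00073314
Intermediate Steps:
W(d) = 2*d (W(d) = 1*d + d = d + d = 2*d)
E(V) = -10
H(q) = 0 (H(q) = 0*((2*q)/(-2 + q)) = 0*(2*q/(-2 + q)) = 0)
1/(W(682) + H(E(2))) = 1/(2*682 + 0) = 1/(1364 + 0) = 1/1364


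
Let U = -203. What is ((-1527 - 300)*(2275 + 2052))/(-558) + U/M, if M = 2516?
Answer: 1104997005/77996 ≈ 14167.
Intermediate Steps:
((-1527 - 300)*(2275 + 2052))/(-558) + U/M = ((-1527 - 300)*(2275 + 2052))/(-558) - 203/2516 = -1827*4327*(-1/558) - 203*1/2516 = -7905429*(-1/558) - 203/2516 = 878381/62 - 203/2516 = 1104997005/77996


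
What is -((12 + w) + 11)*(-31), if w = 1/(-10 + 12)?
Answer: 1457/2 ≈ 728.50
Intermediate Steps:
w = ½ (w = 1/2 = ½ ≈ 0.50000)
-((12 + w) + 11)*(-31) = -((12 + ½) + 11)*(-31) = -(25/2 + 11)*(-31) = -1*47/2*(-31) = -47/2*(-31) = 1457/2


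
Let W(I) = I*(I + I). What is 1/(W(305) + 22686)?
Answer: 1/208736 ≈ 4.7907e-6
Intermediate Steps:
W(I) = 2*I² (W(I) = I*(2*I) = 2*I²)
1/(W(305) + 22686) = 1/(2*305² + 22686) = 1/(2*93025 + 22686) = 1/(186050 + 22686) = 1/208736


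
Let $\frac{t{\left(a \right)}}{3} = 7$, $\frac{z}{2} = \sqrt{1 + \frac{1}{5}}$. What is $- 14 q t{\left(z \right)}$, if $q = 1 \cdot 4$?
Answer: $-1176$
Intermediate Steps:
$q = 4$
$z = \frac{2 \sqrt{30}}{5}$ ($z = 2 \sqrt{1 + \frac{1}{5}} = 2 \sqrt{\frac{6}{5}} = 2 \frac{\sqrt{30}}{5} = \frac{2 \sqrt{30}}{5} \approx 2.1909$)
$t{\left(a \right)} = 21$ ($t{\left(a \right)} = 3 \cdot 7 = 21$)
$- 14 q t{\left(z \right)} = \left(-14\right) 4 \cdot 21 = \left(-56\right) 21 = -1176$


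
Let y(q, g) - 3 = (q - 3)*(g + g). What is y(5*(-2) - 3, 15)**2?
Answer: 227529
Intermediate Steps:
y(q, g) = 3 + 2*g*(-3 + q) (y(q, g) = 3 + (q - 3)*(g + g) = 3 + (-3 + q)*(2*g) = 3 + 2*g*(-3 + q))
y(5*(-2) - 3, 15)**2 = (3 - 6*15 + 2*15*(5*(-2) - 3))**2 = (3 - 90 + 2*15*(-10 - 3))**2 = (3 - 90 + 2*15*(-13))**2 = (3 - 90 - 390)**2 = (-477)**2 = 227529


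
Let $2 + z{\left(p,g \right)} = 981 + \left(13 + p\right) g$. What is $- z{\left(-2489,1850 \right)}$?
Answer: $4579621$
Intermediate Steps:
$z{\left(p,g \right)} = 979 + g \left(13 + p\right)$ ($z{\left(p,g \right)} = -2 + \left(981 + \left(13 + p\right) g\right) = -2 + \left(981 + g \left(13 + p\right)\right) = 979 + g \left(13 + p\right)$)
$- z{\left(-2489,1850 \right)} = - (979 + 13 \cdot 1850 + 1850 \left(-2489\right)) = - (979 + 24050 - 4604650) = \left(-1\right) \left(-4579621\right) = 4579621$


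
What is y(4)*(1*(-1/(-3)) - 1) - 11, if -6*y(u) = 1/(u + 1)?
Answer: -494/45 ≈ -10.978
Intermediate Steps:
y(u) = -1/(6*(1 + u)) (y(u) = -1/(6*(u + 1)) = -1/(6*(1 + u)))
y(4)*(1*(-1/(-3)) - 1) - 11 = (-1/(6 + 6*4))*(1*(-1/(-3)) - 1) - 11 = (-1/(6 + 24))*(1*(-1*(-⅓)) - 1) - 11 = (-1/30)*(1*(⅓) - 1) - 11 = (-1*1/30)*(⅓ - 1) - 11 = -1/30*(-⅔) - 11 = 1/45 - 11 = -494/45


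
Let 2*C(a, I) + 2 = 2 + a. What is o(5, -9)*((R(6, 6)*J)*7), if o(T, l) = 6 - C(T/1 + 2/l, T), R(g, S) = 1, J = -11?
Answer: -5005/18 ≈ -278.06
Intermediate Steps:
C(a, I) = a/2 (C(a, I) = -1 + (2 + a)/2 = -1 + (1 + a/2) = a/2)
o(T, l) = 6 - 1/l - T/2 (o(T, l) = 6 - (T/1 + 2/l)/2 = 6 - (T*1 + 2/l)/2 = 6 - (T + 2/l)/2 = 6 - (1/l + T/2) = 6 + (-1/l - T/2) = 6 - 1/l - T/2)
o(5, -9)*((R(6, 6)*J)*7) = (6 - 1/(-9) - ½*5)*((1*(-11))*7) = (6 - 1*(-⅑) - 5/2)*(-11*7) = (6 + ⅑ - 5/2)*(-77) = (65/18)*(-77) = -5005/18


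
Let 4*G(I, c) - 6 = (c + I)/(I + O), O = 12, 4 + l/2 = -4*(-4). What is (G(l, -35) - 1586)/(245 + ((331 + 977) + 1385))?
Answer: -228179/423072 ≈ -0.53934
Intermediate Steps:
l = 24 (l = -8 + 2*(-4*(-4)) = -8 + 2*16 = -8 + 32 = 24)
G(I, c) = 3/2 + (I + c)/(4*(12 + I)) (G(I, c) = 3/2 + ((c + I)/(I + 12))/4 = 3/2 + ((I + c)/(12 + I))/4 = 3/2 + (I + c)/(4*(12 + I)))
(G(l, -35) - 1586)/(245 + ((331 + 977) + 1385)) = ((72 - 35 + 7*24)/(4*(12 + 24)) - 1586)/(245 + ((331 + 977) + 1385)) = ((1/4)*(72 - 35 + 168)/36 - 1586)/(245 + (1308 + 1385)) = ((1/4)*(1/36)*205 - 1586)/(245 + 2693) = (205/144 - 1586)/2938 = -228179/144*1/2938 = -228179/423072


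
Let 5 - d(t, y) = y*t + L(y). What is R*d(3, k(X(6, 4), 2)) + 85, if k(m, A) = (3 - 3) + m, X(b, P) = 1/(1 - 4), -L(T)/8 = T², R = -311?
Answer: -18517/9 ≈ -2057.4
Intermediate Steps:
L(T) = -8*T²
X(b, P) = -⅓ (X(b, P) = 1/(-3) = -⅓)
k(m, A) = m (k(m, A) = 0 + m = m)
d(t, y) = 5 + 8*y² - t*y (d(t, y) = 5 - (y*t - 8*y²) = 5 - (t*y - 8*y²) = 5 - (-8*y² + t*y) = 5 + (8*y² - t*y) = 5 + 8*y² - t*y)
R*d(3, k(X(6, 4), 2)) + 85 = -311*(5 + 8*(-⅓)² - 1*3*(-⅓)) + 85 = -311*(5 + 8*(⅑) + 1) + 85 = -311*(5 + 8/9 + 1) + 85 = -311*62/9 + 85 = -19282/9 + 85 = -18517/9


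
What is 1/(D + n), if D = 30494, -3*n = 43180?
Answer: 3/48302 ≈ 6.2109e-5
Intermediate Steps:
n = -43180/3 (n = -1/3*43180 = -43180/3 ≈ -14393.)
1/(D + n) = 1/(30494 - 43180/3) = 1/(48302/3) = 3/48302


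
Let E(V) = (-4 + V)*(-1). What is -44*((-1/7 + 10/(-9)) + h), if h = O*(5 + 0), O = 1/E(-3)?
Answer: 1496/63 ≈ 23.746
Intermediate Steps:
E(V) = 4 - V
O = 1/7 (O = 1/(4 - 1*(-3)) = 1/(4 + 3) = 1/7 ≈ 0.14286)
h = 5/7 (h = (5 + 0)/7 = (1/7)*5 = 5/7 ≈ 0.71429)
-44*((-1/7 + 10/(-9)) + h) = -44*((-1/7 + 10/(-9)) + 5/7) = -44*((-1*1/7 + 10*(-1/9)) + 5/7) = -44*((-1/7 - 10/9) + 5/7) = -44*(-79/63 + 5/7) = -44*(-34/63) = 1496/63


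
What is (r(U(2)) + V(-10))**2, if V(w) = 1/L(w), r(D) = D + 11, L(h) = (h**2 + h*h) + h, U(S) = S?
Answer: 6105841/36100 ≈ 169.14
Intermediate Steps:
L(h) = h + 2*h**2 (L(h) = (h**2 + h**2) + h = 2*h**2 + h = h + 2*h**2)
r(D) = 11 + D
V(w) = 1/(w*(1 + 2*w))
(r(U(2)) + V(-10))**2 = ((11 + 2) + 1/((-10)*(1 + 2*(-10))))**2 = (13 - 1/(10*(1 - 20)))**2 = (13 - 1/10/(-19))**2 = (13 - 1/10*(-1/19))**2 = (13 + 1/190)**2 = (2471/190)**2 = 6105841/36100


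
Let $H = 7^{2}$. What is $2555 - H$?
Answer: $2506$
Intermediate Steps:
$H = 49$
$2555 - H = 2555 - 49 = 2506$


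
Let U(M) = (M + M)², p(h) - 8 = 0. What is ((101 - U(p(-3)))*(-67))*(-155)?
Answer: -1609675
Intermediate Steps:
p(h) = 8 (p(h) = 8 + 0 = 8)
U(M) = 4*M² (U(M) = (2*M)² = 4*M²)
((101 - U(p(-3)))*(-67))*(-155) = ((101 - 4*8²)*(-67))*(-155) = ((101 - 4*64)*(-67))*(-155) = ((101 - 1*256)*(-67))*(-155) = ((101 - 256)*(-67))*(-155) = -155*(-67)*(-155) = 10385*(-155) = -1609675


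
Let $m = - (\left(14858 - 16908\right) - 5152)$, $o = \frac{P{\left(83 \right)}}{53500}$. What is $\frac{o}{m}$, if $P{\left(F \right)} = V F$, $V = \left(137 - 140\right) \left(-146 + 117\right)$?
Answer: $\frac{7221}{385307000} \approx 1.8741 \cdot 10^{-5}$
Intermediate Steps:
$V = 87$ ($V = \left(-3\right) \left(-29\right) = 87$)
$P{\left(F \right)} = 87 F$
$o = \frac{7221}{53500}$ ($o = \frac{87 \cdot 83}{53500} = 7221 \cdot \frac{1}{53500} = \frac{7221}{53500} \approx 0.13497$)
$m = 7202$ ($m = - (-2050 - 5152) = \left(-1\right) \left(-7202\right) = 7202$)
$\frac{o}{m} = \frac{7221}{53500 \cdot 7202} = \frac{7221}{53500} \cdot \frac{1}{7202} = \frac{7221}{385307000}$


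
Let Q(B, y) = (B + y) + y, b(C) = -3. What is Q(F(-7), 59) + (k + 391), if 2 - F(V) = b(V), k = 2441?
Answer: 2955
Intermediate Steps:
F(V) = 5 (F(V) = 2 - 1*(-3) = 2 + 3 = 5)
Q(B, y) = B + 2*y
Q(F(-7), 59) + (k + 391) = (5 + 2*59) + (2441 + 391) = (5 + 118) + 2832 = 123 + 2832 = 2955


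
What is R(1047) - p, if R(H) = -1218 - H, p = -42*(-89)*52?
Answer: -196641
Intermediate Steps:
p = 194376 (p = 3738*52 = 194376)
R(1047) - p = (-1218 - 1*1047) - 1*194376 = (-1218 - 1047) - 194376 = -2265 - 194376 = -196641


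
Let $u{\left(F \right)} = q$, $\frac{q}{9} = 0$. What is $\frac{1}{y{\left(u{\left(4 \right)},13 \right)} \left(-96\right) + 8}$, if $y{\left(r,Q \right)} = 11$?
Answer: $- \frac{1}{1048} \approx -0.0009542$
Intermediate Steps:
$q = 0$ ($q = 9 \cdot 0 = 0$)
$u{\left(F \right)} = 0$
$\frac{1}{y{\left(u{\left(4 \right)},13 \right)} \left(-96\right) + 8} = \frac{1}{11 \left(-96\right) + 8} = \frac{1}{-1056 + 8} = \frac{1}{-1048} = - \frac{1}{1048}$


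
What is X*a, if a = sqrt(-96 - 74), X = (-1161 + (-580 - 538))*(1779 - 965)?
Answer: -1855106*I*sqrt(170) ≈ -2.4188e+7*I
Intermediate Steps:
X = -1855106 (X = (-1161 - 1118)*814 = -2279*814 = -1855106)
a = I*sqrt(170) (a = sqrt(-170) = I*sqrt(170) ≈ 13.038*I)
X*a = -1855106*I*sqrt(170)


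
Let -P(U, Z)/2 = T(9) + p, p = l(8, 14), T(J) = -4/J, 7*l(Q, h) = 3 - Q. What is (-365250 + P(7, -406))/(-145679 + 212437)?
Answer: -11505302/2102877 ≈ -5.4712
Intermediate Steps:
l(Q, h) = 3/7 - Q/7 (l(Q, h) = (3 - Q)/7 = 3/7 - Q/7)
p = -5/7 (p = 3/7 - 1/7*8 = 3/7 - 8/7 = -5/7 ≈ -0.71429)
P(U, Z) = 146/63 (P(U, Z) = -2*(-4/9 - 5/7) = -2*(-73/63) = 146/63)
(-365250 + P(7, -406))/(-145679 + 212437) = (-365250 + 146/63)/(-145679 + 212437) = -23010604/63/66758 = -23010604/63*1/66758 = -11505302/2102877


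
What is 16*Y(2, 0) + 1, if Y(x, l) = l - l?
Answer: 1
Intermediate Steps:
Y(x, l) = 0
16*Y(2, 0) + 1 = 16*0 + 1 = 0 + 1 = 1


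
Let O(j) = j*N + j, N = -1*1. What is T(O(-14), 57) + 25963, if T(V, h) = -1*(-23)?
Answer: 25986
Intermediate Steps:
N = -1
O(j) = 0 (O(j) = j*(-1) + j = -j + j = 0)
T(V, h) = 23
T(O(-14), 57) + 25963 = 23 + 25963 = 25986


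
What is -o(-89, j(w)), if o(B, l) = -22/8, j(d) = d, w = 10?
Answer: 11/4 ≈ 2.7500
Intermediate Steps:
o(B, l) = -11/4 (o(B, l) = -22*1/8 = -11/4)
-o(-89, j(w)) = -1*(-11/4) = 11/4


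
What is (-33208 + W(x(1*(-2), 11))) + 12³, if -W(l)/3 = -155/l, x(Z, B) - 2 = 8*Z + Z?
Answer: -504145/16 ≈ -31509.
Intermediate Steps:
x(Z, B) = 2 + 9*Z (x(Z, B) = 2 + (8*Z + Z) = 2 + 9*Z)
W(l) = 465/l (W(l) = -(-465)/l = 465/l)
(-33208 + W(x(1*(-2), 11))) + 12³ = (-33208 + 465/(2 + 9*(1*(-2)))) + 12³ = (-33208 + 465/(2 + 9*(-2))) + 1728 = (-33208 + 465/(2 - 18)) + 1728 = (-33208 + 465/(-16)) + 1728 = (-33208 + 465*(-1/16)) + 1728 = (-33208 - 465/16) + 1728 = -531793/16 + 1728 = -504145/16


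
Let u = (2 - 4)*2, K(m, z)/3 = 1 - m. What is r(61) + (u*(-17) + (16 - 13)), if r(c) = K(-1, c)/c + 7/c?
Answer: 4344/61 ≈ 71.213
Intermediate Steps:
K(m, z) = 3 - 3*m (K(m, z) = 3*(1 - m) = 3 - 3*m)
u = -4 (u = -2*2 = -4)
r(c) = 13/c (r(c) = (3 - 3*(-1))/c + 7/c = (3 + 3)/c + 7/c = 6/c + 7/c = 13/c)
r(61) + (u*(-17) + (16 - 13)) = 13/61 + (-4*(-17) + (16 - 13)) = 13*(1/61) + (68 + 3) = 13/61 + 71 = 4344/61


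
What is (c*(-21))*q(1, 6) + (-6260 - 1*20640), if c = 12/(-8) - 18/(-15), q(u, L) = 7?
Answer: -268559/10 ≈ -26856.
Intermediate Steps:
c = -3/10 (c = 12*(-⅛) - 18*(-1/15) = -3/2 + 6/5 = -3/10 ≈ -0.30000)
(c*(-21))*q(1, 6) + (-6260 - 1*20640) = -3/10*(-21)*7 + (-6260 - 1*20640) = (63/10)*7 + (-6260 - 20640) = 441/10 - 26900 = -268559/10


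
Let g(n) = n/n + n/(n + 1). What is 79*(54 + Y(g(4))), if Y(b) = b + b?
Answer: 22752/5 ≈ 4550.4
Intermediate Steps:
g(n) = 1 + n/(1 + n)
Y(b) = 2*b
79*(54 + Y(g(4))) = 79*(54 + 2*((1 + 2*4)/(1 + 4))) = 79*(54 + 2*((1 + 8)/5)) = 79*(54 + 2*((⅕)*9)) = 79*(54 + 2*(9/5)) = 79*(54 + 18/5) = 79*(288/5) = 22752/5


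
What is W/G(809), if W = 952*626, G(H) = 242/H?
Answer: 241062584/121 ≈ 1.9923e+6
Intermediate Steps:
W = 595952
W/G(809) = 595952/((242/809)) = 595952/((242*(1/809))) = 595952/(242/809) = 595952*(809/242) = 241062584/121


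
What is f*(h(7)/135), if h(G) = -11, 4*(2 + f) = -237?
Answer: 539/108 ≈ 4.9907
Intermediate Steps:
f = -245/4 (f = -2 + (¼)*(-237) = -2 - 237/4 = -245/4 ≈ -61.250)
f*(h(7)/135) = -(-2695)/(4*135) = -245/4*(-11/135) = 539/108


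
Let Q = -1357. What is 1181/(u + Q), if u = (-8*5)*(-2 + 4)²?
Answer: -1181/1517 ≈ -0.77851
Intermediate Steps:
u = -160 (u = -40*2² = -40*4 = -160)
1181/(u + Q) = 1181/(-160 - 1357) = 1181/(-1517) = 1181*(-1/1517) = -1181/1517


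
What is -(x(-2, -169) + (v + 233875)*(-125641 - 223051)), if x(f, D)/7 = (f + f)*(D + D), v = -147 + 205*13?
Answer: 82428338492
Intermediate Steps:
v = 2518 (v = -147 + 2665 = 2518)
x(f, D) = 28*D*f (x(f, D) = 7*((f + f)*(D + D)) = 7*((2*f)*(2*D)) = 7*(4*D*f) = 28*D*f)
-(x(-2, -169) + (v + 233875)*(-125641 - 223051)) = -(28*(-169)*(-2) + (2518 + 233875)*(-125641 - 223051)) = -(9464 + 236393*(-348692)) = -(9464 - 82428347956) = -1*(-82428338492) = 82428338492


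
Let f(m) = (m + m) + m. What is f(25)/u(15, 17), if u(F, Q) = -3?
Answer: -25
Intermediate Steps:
f(m) = 3*m (f(m) = 2*m + m = 3*m)
f(25)/u(15, 17) = (3*25)/(-3) = 75*(-⅓) = -25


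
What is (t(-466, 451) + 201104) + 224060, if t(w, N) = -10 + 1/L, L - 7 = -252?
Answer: 104162729/245 ≈ 4.2515e+5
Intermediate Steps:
L = -245 (L = 7 - 252 = -245)
t(w, N) = -2451/245 (t(w, N) = -10 + 1/(-245) = -10 - 1/245 = -2451/245)
(t(-466, 451) + 201104) + 224060 = (-2451/245 + 201104) + 224060 = 49268029/245 + 224060 = 104162729/245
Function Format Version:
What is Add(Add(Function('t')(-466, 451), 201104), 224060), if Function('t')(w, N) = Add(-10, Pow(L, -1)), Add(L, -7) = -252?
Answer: Rational(104162729, 245) ≈ 4.2515e+5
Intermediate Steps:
L = -245 (L = Add(7, -252) = -245)
Function('t')(w, N) = Rational(-2451, 245) (Function('t')(w, N) = Add(-10, Pow(-245, -1)) = Add(-10, Rational(-1, 245)) = Rational(-2451, 245))
Add(Add(Function('t')(-466, 451), 201104), 224060) = Add(Add(Rational(-2451, 245), 201104), 224060) = Add(Rational(49268029, 245), 224060) = Rational(104162729, 245)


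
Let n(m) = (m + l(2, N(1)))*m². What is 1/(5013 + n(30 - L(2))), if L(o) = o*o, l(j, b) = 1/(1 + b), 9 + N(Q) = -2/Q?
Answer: 5/112607 ≈ 4.4402e-5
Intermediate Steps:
N(Q) = -9 - 2/Q
L(o) = o²
n(m) = m²*(-⅒ + m) (n(m) = (m + 1/(1 + (-9 - 2/1)))*m² = (m + 1/(1 + (-9 - 2*1)))*m² = (m + 1/(1 + (-9 - 2)))*m² = (m + 1/(1 - 11))*m² = (m + 1/(-10))*m² = (m - ⅒)*m² = (-⅒ + m)*m² = m²*(-⅒ + m))
1/(5013 + n(30 - L(2))) = 1/(5013 + (30 - 1*2²)²*(-⅒ + (30 - 1*2²))) = 1/(5013 + (30 - 1*4)²*(-⅒ + (30 - 1*4))) = 1/(5013 + (30 - 4)²*(-⅒ + (30 - 4))) = 1/(5013 + 26²*(-⅒ + 26)) = 1/(5013 + 676*(259/10)) = 1/(5013 + 87542/5) = 1/(112607/5) = 5/112607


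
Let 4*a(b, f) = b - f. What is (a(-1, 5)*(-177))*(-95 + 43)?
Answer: -13806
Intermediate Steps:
a(b, f) = -f/4 + b/4 (a(b, f) = (b - f)/4 = -f/4 + b/4)
(a(-1, 5)*(-177))*(-95 + 43) = ((-¼*5 + (¼)*(-1))*(-177))*(-95 + 43) = ((-5/4 - ¼)*(-177))*(-52) = -3/2*(-177)*(-52) = (531/2)*(-52) = -13806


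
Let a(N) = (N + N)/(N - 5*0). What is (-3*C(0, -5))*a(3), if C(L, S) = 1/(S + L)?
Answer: 6/5 ≈ 1.2000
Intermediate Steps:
C(L, S) = 1/(L + S)
a(N) = 2 (a(N) = (2*N)/(N + 0) = (2*N)/N = 2)
(-3*C(0, -5))*a(3) = -3/(0 - 5)*2 = -3/(-5)*2 = -3*(-1/5)*2 = (3/5)*2 = 6/5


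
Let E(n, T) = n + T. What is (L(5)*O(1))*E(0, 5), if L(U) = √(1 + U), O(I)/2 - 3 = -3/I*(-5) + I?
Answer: 190*√6 ≈ 465.40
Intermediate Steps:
E(n, T) = T + n
O(I) = 6 + 2*I + 30/I (O(I) = 6 + 2*(-3/I*(-5) + I) = 6 + 2*(15/I + I) = 6 + 2*(I + 15/I) = 6 + (2*I + 30/I) = 6 + 2*I + 30/I)
(L(5)*O(1))*E(0, 5) = (√(1 + 5)*(6 + 2*1 + 30/1))*(5 + 0) = (√6*(6 + 2 + 30*1))*5 = (√6*(6 + 2 + 30))*5 = (√6*38)*5 = (38*√6)*5 = 190*√6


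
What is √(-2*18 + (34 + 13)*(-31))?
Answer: I*√1493 ≈ 38.639*I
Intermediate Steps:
√(-2*18 + (34 + 13)*(-31)) = √(-36 + 47*(-31)) = √(-36 - 1457) = √(-1493) = I*√1493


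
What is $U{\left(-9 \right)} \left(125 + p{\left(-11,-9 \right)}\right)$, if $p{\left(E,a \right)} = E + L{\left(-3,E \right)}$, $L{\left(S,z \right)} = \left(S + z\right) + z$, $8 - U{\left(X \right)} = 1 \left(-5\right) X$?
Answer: $-3293$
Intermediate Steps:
$U{\left(X \right)} = 8 + 5 X$ ($U{\left(X \right)} = 8 - 1 \left(-5\right) X = 8 - - 5 X = 8 + 5 X$)
$L{\left(S,z \right)} = S + 2 z$
$p{\left(E,a \right)} = -3 + 3 E$ ($p{\left(E,a \right)} = E + \left(-3 + 2 E\right) = -3 + 3 E$)
$U{\left(-9 \right)} \left(125 + p{\left(-11,-9 \right)}\right) = \left(8 + 5 \left(-9\right)\right) \left(125 + \left(-3 + 3 \left(-11\right)\right)\right) = \left(8 - 45\right) \left(125 - 36\right) = - 37 \left(125 - 36\right) = \left(-37\right) 89 = -3293$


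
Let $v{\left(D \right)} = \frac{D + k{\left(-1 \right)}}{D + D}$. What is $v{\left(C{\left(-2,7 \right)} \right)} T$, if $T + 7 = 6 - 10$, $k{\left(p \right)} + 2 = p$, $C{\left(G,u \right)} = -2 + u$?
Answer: $- \frac{11}{5} \approx -2.2$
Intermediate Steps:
$k{\left(p \right)} = -2 + p$
$v{\left(D \right)} = \frac{-3 + D}{2 D}$ ($v{\left(D \right)} = \frac{D - 3}{D + D} = \frac{D - 3}{2 D} = \left(-3 + D\right) \frac{1}{2 D} = \frac{-3 + D}{2 D}$)
$T = -11$ ($T = -7 + \left(6 - 10\right) = -7 - 4 = -11$)
$v{\left(C{\left(-2,7 \right)} \right)} T = \frac{-3 + \left(-2 + 7\right)}{2 \left(-2 + 7\right)} \left(-11\right) = \frac{-3 + 5}{2 \cdot 5} \left(-11\right) = \frac{1}{2} \cdot \frac{1}{5} \cdot 2 \left(-11\right) = \frac{1}{5} \left(-11\right) = - \frac{11}{5}$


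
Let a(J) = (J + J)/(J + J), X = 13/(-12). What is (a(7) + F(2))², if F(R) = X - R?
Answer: 625/144 ≈ 4.3403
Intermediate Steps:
X = -13/12 (X = 13*(-1/12) = -13/12 ≈ -1.0833)
F(R) = -13/12 - R
a(J) = 1 (a(J) = (2*J)/((2*J)) = (2*J)*(1/(2*J)) = 1)
(a(7) + F(2))² = (1 + (-13/12 - 1*2))² = (1 + (-13/12 - 2))² = (1 - 37/12)² = (-25/12)² = 625/144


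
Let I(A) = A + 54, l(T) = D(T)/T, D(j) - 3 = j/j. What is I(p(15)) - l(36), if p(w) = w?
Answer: 620/9 ≈ 68.889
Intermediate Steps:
D(j) = 4 (D(j) = 3 + j/j = 3 + 1 = 4)
l(T) = 4/T
I(A) = 54 + A
I(p(15)) - l(36) = (54 + 15) - 4/36 = 69 - 4/36 = 69 - 1*⅑ = 69 - ⅑ = 620/9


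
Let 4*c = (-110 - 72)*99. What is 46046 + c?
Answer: 83083/2 ≈ 41542.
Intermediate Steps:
c = -9009/2 (c = ((-110 - 72)*99)/4 = (-182*99)/4 = (1/4)*(-18018) = -9009/2 ≈ -4504.5)
46046 + c = 46046 - 9009/2 = 83083/2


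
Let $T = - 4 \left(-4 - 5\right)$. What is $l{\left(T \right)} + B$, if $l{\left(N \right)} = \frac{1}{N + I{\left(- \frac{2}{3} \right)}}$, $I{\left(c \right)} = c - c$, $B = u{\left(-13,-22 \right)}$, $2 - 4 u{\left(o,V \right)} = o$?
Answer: $\frac{34}{9} \approx 3.7778$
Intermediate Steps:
$u{\left(o,V \right)} = \frac{1}{2} - \frac{o}{4}$
$T = 36$ ($T = \left(-4\right) \left(-9\right) = 36$)
$B = \frac{15}{4}$ ($B = \frac{1}{2} - - \frac{13}{4} = \frac{1}{2} + \frac{13}{4} = \frac{15}{4} \approx 3.75$)
$I{\left(c \right)} = 0$
$l{\left(N \right)} = \frac{1}{N}$ ($l{\left(N \right)} = \frac{1}{N + 0} = \frac{1}{N}$)
$l{\left(T \right)} + B = \frac{1}{36} + \frac{15}{4} = \frac{34}{9}$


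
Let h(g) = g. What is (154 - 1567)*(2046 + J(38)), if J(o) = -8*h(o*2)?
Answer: -2031894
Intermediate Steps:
J(o) = -16*o (J(o) = -8*o*2 = -16*o)
(154 - 1567)*(2046 + J(38)) = (154 - 1567)*(2046 - 16*38) = -1413*(2046 - 608) = -1413*1438 = -2031894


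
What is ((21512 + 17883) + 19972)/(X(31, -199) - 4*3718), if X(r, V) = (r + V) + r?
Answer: -19789/5003 ≈ -3.9554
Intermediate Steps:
X(r, V) = V + 2*r (X(r, V) = (V + r) + r = V + 2*r)
((21512 + 17883) + 19972)/(X(31, -199) - 4*3718) = ((21512 + 17883) + 19972)/((-199 + 2*31) - 4*3718) = (39395 + 19972)/((-199 + 62) - 14872) = 59367/(-137 - 14872) = 59367/(-15009) = 59367*(-1/15009) = -19789/5003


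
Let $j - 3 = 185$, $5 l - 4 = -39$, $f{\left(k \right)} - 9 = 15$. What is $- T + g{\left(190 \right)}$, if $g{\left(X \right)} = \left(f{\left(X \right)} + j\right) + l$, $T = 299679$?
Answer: $-299474$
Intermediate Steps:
$f{\left(k \right)} = 24$ ($f{\left(k \right)} = 9 + 15 = 24$)
$l = -7$ ($l = \frac{4}{5} + \frac{1}{5} \left(-39\right) = \frac{4}{5} - \frac{39}{5} = -7$)
$j = 188$ ($j = 3 + 185 = 188$)
$g{\left(X \right)} = 205$ ($g{\left(X \right)} = \left(24 + 188\right) - 7 = 212 - 7 = 205$)
$- T + g{\left(190 \right)} = \left(-1\right) 299679 + 205 = -299679 + 205 = -299474$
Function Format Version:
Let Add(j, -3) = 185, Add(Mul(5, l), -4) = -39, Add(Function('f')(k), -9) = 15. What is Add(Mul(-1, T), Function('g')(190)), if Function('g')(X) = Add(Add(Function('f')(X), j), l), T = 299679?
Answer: -299474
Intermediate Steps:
Function('f')(k) = 24 (Function('f')(k) = Add(9, 15) = 24)
l = -7 (l = Add(Rational(4, 5), Mul(Rational(1, 5), -39)) = Add(Rational(4, 5), Rational(-39, 5)) = -7)
j = 188 (j = Add(3, 185) = 188)
Function('g')(X) = 205 (Function('g')(X) = Add(Add(24, 188), -7) = Add(212, -7) = 205)
Add(Mul(-1, T), Function('g')(190)) = Add(Mul(-1, 299679), 205) = Add(-299679, 205) = -299474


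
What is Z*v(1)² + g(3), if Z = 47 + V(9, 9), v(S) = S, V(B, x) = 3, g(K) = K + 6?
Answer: 59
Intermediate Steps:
g(K) = 6 + K
Z = 50 (Z = 47 + 3 = 50)
Z*v(1)² + g(3) = 50*1² + (6 + 3) = 50*1 + 9 = 50 + 9 = 59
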